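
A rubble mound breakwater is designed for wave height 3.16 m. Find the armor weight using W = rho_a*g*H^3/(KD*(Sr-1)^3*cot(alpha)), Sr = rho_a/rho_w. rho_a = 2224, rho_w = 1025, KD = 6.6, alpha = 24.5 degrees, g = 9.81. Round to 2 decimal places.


Sr = rho_a / rho_w = 2224 / 1025 = 2.169756
(Sr - 1) = 1.169756
(Sr - 1)^3 = 1.600612
cot(24.5) = 1 / tan(24.5) = 1 / 0.455726 = 2.194300
Numerator = 2224 * 9.81 * 3.16^3 = 688438.3232
Denominator = 6.6 * 1.600612 * 2.194300 = 23.180662
W = 688438.3232 / 23.180662
W = 29698.82 N

29698.82


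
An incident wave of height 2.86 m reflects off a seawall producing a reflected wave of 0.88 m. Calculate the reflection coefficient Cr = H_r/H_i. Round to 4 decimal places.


Cr = H_r / H_i
Cr = 0.88 / 2.86
Cr = 0.3077

0.3077


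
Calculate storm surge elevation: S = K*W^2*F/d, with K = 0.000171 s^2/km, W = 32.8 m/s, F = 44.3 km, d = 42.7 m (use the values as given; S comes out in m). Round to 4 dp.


S = K * W^2 * F / d
W^2 = 32.8^2 = 1075.84
S = 0.000171 * 1075.84 * 44.3 / 42.7
Numerator = 0.000171 * 1075.84 * 44.3 = 8.149811
S = 8.149811 / 42.7 = 0.1909 m

0.1909


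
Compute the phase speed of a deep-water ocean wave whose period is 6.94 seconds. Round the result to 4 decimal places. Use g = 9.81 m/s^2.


We use the deep-water celerity formula:
C = g * T / (2 * pi)
C = 9.81 * 6.94 / (2 * 3.14159...)
C = 68.081400 / 6.283185
C = 10.8355 m/s

10.8355


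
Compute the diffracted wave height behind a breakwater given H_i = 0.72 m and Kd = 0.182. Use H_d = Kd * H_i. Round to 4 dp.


H_d = Kd * H_i
H_d = 0.182 * 0.72
H_d = 0.1310 m

0.1310


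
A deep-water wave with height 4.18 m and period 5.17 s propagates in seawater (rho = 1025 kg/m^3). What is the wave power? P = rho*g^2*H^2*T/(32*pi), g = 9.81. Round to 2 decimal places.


P = rho * g^2 * H^2 * T / (32 * pi)
P = 1025 * 9.81^2 * 4.18^2 * 5.17 / (32 * pi)
P = 1025 * 96.2361 * 17.4724 * 5.17 / 100.53096
P = 88634.98 W/m

88634.98


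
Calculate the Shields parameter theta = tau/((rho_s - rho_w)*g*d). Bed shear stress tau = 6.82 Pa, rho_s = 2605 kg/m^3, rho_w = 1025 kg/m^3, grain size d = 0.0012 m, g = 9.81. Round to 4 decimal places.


theta = tau / ((rho_s - rho_w) * g * d)
rho_s - rho_w = 2605 - 1025 = 1580
Denominator = 1580 * 9.81 * 0.0012 = 18.599760
theta = 6.82 / 18.599760
theta = 0.3667

0.3667


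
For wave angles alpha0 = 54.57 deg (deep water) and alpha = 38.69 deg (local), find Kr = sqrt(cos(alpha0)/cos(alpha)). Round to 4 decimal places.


Kr = sqrt(cos(alpha0) / cos(alpha))
cos(54.57) = 0.579708
cos(38.69) = 0.780540
Kr = sqrt(0.579708 / 0.780540)
Kr = sqrt(0.742702)
Kr = 0.8618

0.8618


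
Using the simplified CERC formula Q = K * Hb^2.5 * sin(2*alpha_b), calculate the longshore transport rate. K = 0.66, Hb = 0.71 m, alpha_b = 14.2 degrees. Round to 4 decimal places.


Q = K * Hb^2.5 * sin(2 * alpha_b)
Hb^2.5 = 0.71^2.5 = 0.424762
sin(2 * 14.2) = sin(28.4) = 0.475624
Q = 0.66 * 0.424762 * 0.475624
Q = 0.1333 m^3/s

0.1333


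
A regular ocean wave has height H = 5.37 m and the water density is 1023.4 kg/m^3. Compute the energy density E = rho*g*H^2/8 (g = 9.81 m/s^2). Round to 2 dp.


E = (1/8) * rho * g * H^2
E = (1/8) * 1023.4 * 9.81 * 5.37^2
E = 0.125 * 1023.4 * 9.81 * 28.8369
E = 36188.70 J/m^2

36188.70


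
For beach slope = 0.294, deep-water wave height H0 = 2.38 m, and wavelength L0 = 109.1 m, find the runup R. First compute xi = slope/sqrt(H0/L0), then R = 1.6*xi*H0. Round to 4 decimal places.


xi = slope / sqrt(H0/L0)
H0/L0 = 2.38/109.1 = 0.021815
sqrt(0.021815) = 0.147699
xi = 0.294 / 0.147699 = 1.990541
R = 1.6 * xi * H0 = 1.6 * 1.990541 * 2.38
R = 7.5800 m

7.5800


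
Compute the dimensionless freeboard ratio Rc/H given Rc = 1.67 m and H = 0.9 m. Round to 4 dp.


Relative freeboard = Rc / H
= 1.67 / 0.9
= 1.8556

1.8556


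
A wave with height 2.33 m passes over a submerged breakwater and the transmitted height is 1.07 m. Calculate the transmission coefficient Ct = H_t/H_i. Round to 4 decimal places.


Ct = H_t / H_i
Ct = 1.07 / 2.33
Ct = 0.4592

0.4592


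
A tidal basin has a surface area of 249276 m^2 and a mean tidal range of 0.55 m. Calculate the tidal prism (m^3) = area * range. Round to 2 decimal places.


Tidal prism = Area * Tidal range
P = 249276 * 0.55
P = 137101.80 m^3

137101.80


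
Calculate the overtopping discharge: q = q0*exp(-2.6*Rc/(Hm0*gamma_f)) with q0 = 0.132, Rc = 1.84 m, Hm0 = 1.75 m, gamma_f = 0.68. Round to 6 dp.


q = q0 * exp(-2.6 * Rc / (Hm0 * gamma_f))
Exponent = -2.6 * 1.84 / (1.75 * 0.68)
= -2.6 * 1.84 / 1.1900
= -4.020168
exp(-4.020168) = 0.017950
q = 0.132 * 0.017950
q = 0.002369 m^3/s/m

0.002369


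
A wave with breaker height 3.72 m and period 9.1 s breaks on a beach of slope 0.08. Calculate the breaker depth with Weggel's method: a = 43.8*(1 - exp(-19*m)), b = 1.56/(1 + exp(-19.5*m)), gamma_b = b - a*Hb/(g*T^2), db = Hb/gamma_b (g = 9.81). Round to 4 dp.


a = 43.8 * (1 - exp(-19 * m))
exp(-19 * 0.08) = exp(-1.5200) = 0.218712
a = 43.8 * (1 - 0.218712) = 34.220419
b = 1.56 / (1 + exp(-19.5 * m))
exp(-19.5 * 0.08) = exp(-1.5600) = 0.210136
b = 1.56 / (1 + 0.210136) = 1.289111
Hb / (g * T^2) = 3.72 / (9.81 * 9.1^2) = 3.72 / 812.3661 = 0.00457922
gamma_b = b - a * Hb/(g*T^2) = 1.289111 - 34.220419 * 0.00457922 = 1.132409
db = Hb / gamma_b = 3.72 / 1.132409
db = 3.2850 m

3.2850


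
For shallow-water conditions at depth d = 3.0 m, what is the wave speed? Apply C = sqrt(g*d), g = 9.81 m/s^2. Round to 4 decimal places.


Using the shallow-water approximation:
C = sqrt(g * d) = sqrt(9.81 * 3.0)
C = sqrt(29.4300)
C = 5.4249 m/s

5.4249


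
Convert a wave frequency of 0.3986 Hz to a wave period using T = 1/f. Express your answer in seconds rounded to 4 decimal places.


T = 1 / f
T = 1 / 0.3986
T = 2.5088 s

2.5088


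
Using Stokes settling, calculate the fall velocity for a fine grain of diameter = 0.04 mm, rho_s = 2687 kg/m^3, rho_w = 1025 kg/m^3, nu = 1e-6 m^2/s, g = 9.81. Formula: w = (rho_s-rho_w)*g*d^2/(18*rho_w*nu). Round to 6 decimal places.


w = (rho_s - rho_w) * g * d^2 / (18 * rho_w * nu)
d = 0.04 mm = 0.000040 m
rho_s - rho_w = 2687 - 1025 = 1662
Numerator = 1662 * 9.81 * (0.000040)^2 = 0.000026086752
Denominator = 18 * 1025 * 1e-6 = 0.018450
w = 0.001414 m/s

0.001414


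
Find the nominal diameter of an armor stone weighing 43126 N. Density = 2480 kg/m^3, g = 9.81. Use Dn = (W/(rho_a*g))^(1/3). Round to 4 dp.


V = W / (rho_a * g)
V = 43126 / (2480 * 9.81)
V = 43126 / 24328.80
V = 1.772632 m^3
Dn = V^(1/3) = 1.772632^(1/3)
Dn = 1.2102 m

1.2102


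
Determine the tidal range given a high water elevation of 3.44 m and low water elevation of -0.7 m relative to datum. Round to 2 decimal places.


Tidal range = High water - Low water
Tidal range = 3.44 - (-0.7)
Tidal range = 4.14 m

4.14


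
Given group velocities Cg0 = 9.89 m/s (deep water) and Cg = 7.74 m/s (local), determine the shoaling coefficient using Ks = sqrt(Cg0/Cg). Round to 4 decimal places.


Ks = sqrt(Cg0 / Cg)
Ks = sqrt(9.89 / 7.74)
Ks = sqrt(1.2778)
Ks = 1.1304

1.1304


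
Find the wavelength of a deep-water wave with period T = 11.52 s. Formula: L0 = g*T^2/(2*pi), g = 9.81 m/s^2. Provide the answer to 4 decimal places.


L0 = g * T^2 / (2 * pi)
L0 = 9.81 * 11.52^2 / (2 * pi)
L0 = 9.81 * 132.7104 / 6.28319
L0 = 1301.8890 / 6.28319
L0 = 207.2021 m

207.2021


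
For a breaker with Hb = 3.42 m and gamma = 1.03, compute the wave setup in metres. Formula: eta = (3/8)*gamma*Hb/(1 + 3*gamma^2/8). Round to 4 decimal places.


eta = (3/8) * gamma * Hb / (1 + 3*gamma^2/8)
Numerator = (3/8) * 1.03 * 3.42 = 1.320975
Denominator = 1 + 3*1.03^2/8 = 1 + 0.397838 = 1.397838
eta = 1.320975 / 1.397838
eta = 0.9450 m

0.9450


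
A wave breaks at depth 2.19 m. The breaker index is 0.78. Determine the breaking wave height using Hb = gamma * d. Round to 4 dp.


Hb = gamma * d
Hb = 0.78 * 2.19
Hb = 1.7082 m

1.7082


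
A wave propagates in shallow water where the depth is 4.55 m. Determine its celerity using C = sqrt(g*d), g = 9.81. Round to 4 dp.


Using the shallow-water approximation:
C = sqrt(g * d) = sqrt(9.81 * 4.55)
C = sqrt(44.6355)
C = 6.6810 m/s

6.6810


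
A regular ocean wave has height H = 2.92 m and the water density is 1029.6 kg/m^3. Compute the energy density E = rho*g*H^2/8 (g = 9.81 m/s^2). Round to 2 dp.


E = (1/8) * rho * g * H^2
E = (1/8) * 1029.6 * 9.81 * 2.92^2
E = 0.125 * 1029.6 * 9.81 * 8.5264
E = 10764.98 J/m^2

10764.98


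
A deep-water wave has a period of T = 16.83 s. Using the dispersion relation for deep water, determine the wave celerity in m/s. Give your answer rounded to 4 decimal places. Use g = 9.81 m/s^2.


We use the deep-water celerity formula:
C = g * T / (2 * pi)
C = 9.81 * 16.83 / (2 * 3.14159...)
C = 165.102300 / 6.283185
C = 26.2768 m/s

26.2768


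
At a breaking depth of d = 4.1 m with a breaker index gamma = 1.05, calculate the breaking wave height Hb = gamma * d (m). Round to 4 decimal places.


Hb = gamma * d
Hb = 1.05 * 4.1
Hb = 4.3050 m

4.3050


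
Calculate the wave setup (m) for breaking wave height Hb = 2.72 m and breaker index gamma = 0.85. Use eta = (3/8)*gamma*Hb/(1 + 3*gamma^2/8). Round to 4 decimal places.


eta = (3/8) * gamma * Hb / (1 + 3*gamma^2/8)
Numerator = (3/8) * 0.85 * 2.72 = 0.867000
Denominator = 1 + 3*0.85^2/8 = 1 + 0.270938 = 1.270938
eta = 0.867000 / 1.270938
eta = 0.6822 m

0.6822


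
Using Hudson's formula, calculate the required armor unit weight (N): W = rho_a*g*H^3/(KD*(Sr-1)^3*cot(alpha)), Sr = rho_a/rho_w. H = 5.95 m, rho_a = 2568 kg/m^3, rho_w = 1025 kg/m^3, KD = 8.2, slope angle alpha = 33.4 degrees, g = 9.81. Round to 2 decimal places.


Sr = rho_a / rho_w = 2568 / 1025 = 2.505366
(Sr - 1) = 1.505366
(Sr - 1)^3 = 3.411349
cot(33.4) = 1 / tan(33.4) = 1 / 0.659379 = 1.516580
Numerator = 2568 * 9.81 * 5.95^3 = 5306582.5426
Denominator = 8.2 * 3.411349 * 1.516580 = 42.423378
W = 5306582.5426 / 42.423378
W = 125086.28 N

125086.28


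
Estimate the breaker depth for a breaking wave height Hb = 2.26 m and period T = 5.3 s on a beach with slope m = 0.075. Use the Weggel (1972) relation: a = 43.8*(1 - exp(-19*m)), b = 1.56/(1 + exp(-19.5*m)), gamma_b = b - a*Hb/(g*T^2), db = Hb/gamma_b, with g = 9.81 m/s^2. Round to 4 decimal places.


a = 43.8 * (1 - exp(-19 * m))
exp(-19 * 0.075) = exp(-1.4250) = 0.240508
a = 43.8 * (1 - 0.240508) = 33.265729
b = 1.56 / (1 + exp(-19.5 * m))
exp(-19.5 * 0.075) = exp(-1.4625) = 0.231656
b = 1.56 / (1 + 0.231656) = 1.266587
Hb / (g * T^2) = 2.26 / (9.81 * 5.3^2) = 2.26 / 275.5629 = 0.00820139
gamma_b = b - a * Hb/(g*T^2) = 1.266587 - 33.265729 * 0.00820139 = 0.993762
db = Hb / gamma_b = 2.26 / 0.993762
db = 2.2742 m

2.2742


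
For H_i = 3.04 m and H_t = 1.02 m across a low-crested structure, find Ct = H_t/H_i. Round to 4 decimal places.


Ct = H_t / H_i
Ct = 1.02 / 3.04
Ct = 0.3355

0.3355


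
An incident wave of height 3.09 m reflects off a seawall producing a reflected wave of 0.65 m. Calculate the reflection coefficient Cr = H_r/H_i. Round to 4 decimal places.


Cr = H_r / H_i
Cr = 0.65 / 3.09
Cr = 0.2104

0.2104


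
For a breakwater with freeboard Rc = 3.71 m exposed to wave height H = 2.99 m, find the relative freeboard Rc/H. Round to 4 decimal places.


Relative freeboard = Rc / H
= 3.71 / 2.99
= 1.2408

1.2408


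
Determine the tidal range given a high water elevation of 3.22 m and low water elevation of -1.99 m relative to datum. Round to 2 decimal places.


Tidal range = High water - Low water
Tidal range = 3.22 - (-1.99)
Tidal range = 5.21 m

5.21


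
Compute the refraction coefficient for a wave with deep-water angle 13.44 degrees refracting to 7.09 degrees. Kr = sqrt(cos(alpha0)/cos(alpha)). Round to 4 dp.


Kr = sqrt(cos(alpha0) / cos(alpha))
cos(13.44) = 0.972614
cos(7.09) = 0.992353
Kr = sqrt(0.972614 / 0.992353)
Kr = sqrt(0.980108)
Kr = 0.9900

0.9900


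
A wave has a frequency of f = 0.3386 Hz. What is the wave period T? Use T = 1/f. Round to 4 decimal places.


T = 1 / f
T = 1 / 0.3386
T = 2.9533 s

2.9533


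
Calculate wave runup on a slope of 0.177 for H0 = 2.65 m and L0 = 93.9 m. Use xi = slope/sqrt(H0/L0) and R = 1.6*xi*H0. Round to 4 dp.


xi = slope / sqrt(H0/L0)
H0/L0 = 2.65/93.9 = 0.028222
sqrt(0.028222) = 0.167993
xi = 0.177 / 0.167993 = 1.053618
R = 1.6 * xi * H0 = 1.6 * 1.053618 * 2.65
R = 4.4673 m

4.4673


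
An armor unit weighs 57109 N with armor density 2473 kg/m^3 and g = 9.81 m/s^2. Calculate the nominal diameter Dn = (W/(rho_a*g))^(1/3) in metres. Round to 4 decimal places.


V = W / (rho_a * g)
V = 57109 / (2473 * 9.81)
V = 57109 / 24260.13
V = 2.354027 m^3
Dn = V^(1/3) = 2.354027^(1/3)
Dn = 1.3303 m

1.3303


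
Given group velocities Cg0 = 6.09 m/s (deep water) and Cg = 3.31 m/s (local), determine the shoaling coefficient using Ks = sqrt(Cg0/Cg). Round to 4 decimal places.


Ks = sqrt(Cg0 / Cg)
Ks = sqrt(6.09 / 3.31)
Ks = sqrt(1.8399)
Ks = 1.3564

1.3564


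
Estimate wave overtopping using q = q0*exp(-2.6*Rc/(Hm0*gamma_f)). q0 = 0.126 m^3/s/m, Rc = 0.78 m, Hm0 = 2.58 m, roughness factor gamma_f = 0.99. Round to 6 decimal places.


q = q0 * exp(-2.6 * Rc / (Hm0 * gamma_f))
Exponent = -2.6 * 0.78 / (2.58 * 0.99)
= -2.6 * 0.78 / 2.5542
= -0.793986
exp(-0.793986) = 0.452039
q = 0.126 * 0.452039
q = 0.056957 m^3/s/m

0.056957


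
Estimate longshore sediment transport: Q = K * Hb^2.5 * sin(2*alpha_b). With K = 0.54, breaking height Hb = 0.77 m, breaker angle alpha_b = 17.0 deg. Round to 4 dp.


Q = K * Hb^2.5 * sin(2 * alpha_b)
Hb^2.5 = 0.77^2.5 = 0.520268
sin(2 * 17.0) = sin(34.0) = 0.559193
Q = 0.54 * 0.520268 * 0.559193
Q = 0.1571 m^3/s

0.1571


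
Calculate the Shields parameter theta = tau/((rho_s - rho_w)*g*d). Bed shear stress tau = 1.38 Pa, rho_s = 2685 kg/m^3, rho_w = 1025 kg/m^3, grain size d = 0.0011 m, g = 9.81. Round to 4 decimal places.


theta = tau / ((rho_s - rho_w) * g * d)
rho_s - rho_w = 2685 - 1025 = 1660
Denominator = 1660 * 9.81 * 0.0011 = 17.913060
theta = 1.38 / 17.913060
theta = 0.0770

0.0770


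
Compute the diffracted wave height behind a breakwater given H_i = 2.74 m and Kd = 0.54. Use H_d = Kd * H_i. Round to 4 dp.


H_d = Kd * H_i
H_d = 0.54 * 2.74
H_d = 1.4796 m

1.4796


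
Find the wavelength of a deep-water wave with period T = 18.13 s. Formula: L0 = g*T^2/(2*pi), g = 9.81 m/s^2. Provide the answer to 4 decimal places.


L0 = g * T^2 / (2 * pi)
L0 = 9.81 * 18.13^2 / (2 * pi)
L0 = 9.81 * 328.6969 / 6.28319
L0 = 3224.5166 / 6.28319
L0 = 513.1978 m

513.1978


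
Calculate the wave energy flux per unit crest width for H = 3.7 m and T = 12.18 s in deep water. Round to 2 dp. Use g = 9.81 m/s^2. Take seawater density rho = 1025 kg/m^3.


P = rho * g^2 * H^2 * T / (32 * pi)
P = 1025 * 9.81^2 * 3.7^2 * 12.18 / (32 * pi)
P = 1025 * 96.2361 * 13.6900 * 12.18 / 100.53096
P = 163611.10 W/m

163611.10


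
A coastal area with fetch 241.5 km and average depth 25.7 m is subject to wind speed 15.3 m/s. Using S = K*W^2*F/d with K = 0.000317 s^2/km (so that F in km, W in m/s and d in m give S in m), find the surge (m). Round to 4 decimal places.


S = K * W^2 * F / d
W^2 = 15.3^2 = 234.09
S = 0.000317 * 234.09 * 241.5 / 25.7
Numerator = 0.000317 * 234.09 * 241.5 = 17.920877
S = 17.920877 / 25.7 = 0.6973 m

0.6973


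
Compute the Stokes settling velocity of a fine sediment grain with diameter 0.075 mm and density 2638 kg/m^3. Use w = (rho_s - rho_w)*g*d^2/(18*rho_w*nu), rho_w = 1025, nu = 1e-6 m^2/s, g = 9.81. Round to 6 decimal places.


w = (rho_s - rho_w) * g * d^2 / (18 * rho_w * nu)
d = 0.075 mm = 0.000075 m
rho_s - rho_w = 2638 - 1025 = 1613
Numerator = 1613 * 9.81 * (0.000075)^2 = 0.000089007356
Denominator = 18 * 1025 * 1e-6 = 0.018450
w = 0.004824 m/s

0.004824


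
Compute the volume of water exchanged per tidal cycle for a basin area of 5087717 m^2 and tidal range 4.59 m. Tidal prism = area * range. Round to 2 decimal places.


Tidal prism = Area * Tidal range
P = 5087717 * 4.59
P = 23352621.03 m^3

23352621.03


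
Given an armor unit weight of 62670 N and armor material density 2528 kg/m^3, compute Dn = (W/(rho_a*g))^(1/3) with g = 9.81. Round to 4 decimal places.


V = W / (rho_a * g)
V = 62670 / (2528 * 9.81)
V = 62670 / 24799.68
V = 2.527049 m^3
Dn = V^(1/3) = 2.527049^(1/3)
Dn = 1.3621 m

1.3621


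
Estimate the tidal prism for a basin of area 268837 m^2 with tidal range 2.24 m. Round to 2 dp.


Tidal prism = Area * Tidal range
P = 268837 * 2.24
P = 602194.88 m^3

602194.88


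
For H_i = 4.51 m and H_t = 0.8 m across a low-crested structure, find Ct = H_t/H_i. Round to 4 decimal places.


Ct = H_t / H_i
Ct = 0.8 / 4.51
Ct = 0.1774

0.1774


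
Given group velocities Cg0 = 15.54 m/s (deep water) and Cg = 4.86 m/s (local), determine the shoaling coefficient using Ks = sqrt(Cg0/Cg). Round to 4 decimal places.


Ks = sqrt(Cg0 / Cg)
Ks = sqrt(15.54 / 4.86)
Ks = sqrt(3.1975)
Ks = 1.7882

1.7882


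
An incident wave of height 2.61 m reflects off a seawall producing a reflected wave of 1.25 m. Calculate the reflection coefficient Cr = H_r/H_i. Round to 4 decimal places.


Cr = H_r / H_i
Cr = 1.25 / 2.61
Cr = 0.4789

0.4789


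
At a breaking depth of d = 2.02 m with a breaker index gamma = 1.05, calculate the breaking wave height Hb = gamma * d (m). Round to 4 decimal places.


Hb = gamma * d
Hb = 1.05 * 2.02
Hb = 2.1210 m

2.1210


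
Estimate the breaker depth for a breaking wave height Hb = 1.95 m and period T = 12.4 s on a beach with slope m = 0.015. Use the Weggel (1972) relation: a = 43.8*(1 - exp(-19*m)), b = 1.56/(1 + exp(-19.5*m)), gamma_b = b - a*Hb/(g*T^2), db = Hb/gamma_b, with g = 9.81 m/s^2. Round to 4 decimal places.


a = 43.8 * (1 - exp(-19 * m))
exp(-19 * 0.015) = exp(-0.2850) = 0.752014
a = 43.8 * (1 - 0.752014) = 10.861776
b = 1.56 / (1 + exp(-19.5 * m))
exp(-19.5 * 0.015) = exp(-0.2925) = 0.746395
b = 1.56 / (1 + 0.746395) = 0.893269
Hb / (g * T^2) = 1.95 / (9.81 * 12.4^2) = 1.95 / 1508.3856 = 0.00129277
gamma_b = b - a * Hb/(g*T^2) = 0.893269 - 10.861776 * 0.00129277 = 0.879227
db = Hb / gamma_b = 1.95 / 0.879227
db = 2.2179 m

2.2179


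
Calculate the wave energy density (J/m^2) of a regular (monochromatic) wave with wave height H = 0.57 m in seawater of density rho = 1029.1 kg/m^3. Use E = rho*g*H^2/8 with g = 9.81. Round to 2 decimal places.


E = (1/8) * rho * g * H^2
E = (1/8) * 1029.1 * 9.81 * 0.57^2
E = 0.125 * 1029.1 * 9.81 * 0.3249
E = 410.00 J/m^2

410.00


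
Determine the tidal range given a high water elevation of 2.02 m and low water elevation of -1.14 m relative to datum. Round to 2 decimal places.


Tidal range = High water - Low water
Tidal range = 2.02 - (-1.14)
Tidal range = 3.16 m

3.16


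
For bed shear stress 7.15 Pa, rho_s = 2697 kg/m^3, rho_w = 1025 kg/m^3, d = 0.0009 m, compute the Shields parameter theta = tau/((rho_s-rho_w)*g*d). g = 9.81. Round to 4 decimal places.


theta = tau / ((rho_s - rho_w) * g * d)
rho_s - rho_w = 2697 - 1025 = 1672
Denominator = 1672 * 9.81 * 0.0009 = 14.762088
theta = 7.15 / 14.762088
theta = 0.4843

0.4843


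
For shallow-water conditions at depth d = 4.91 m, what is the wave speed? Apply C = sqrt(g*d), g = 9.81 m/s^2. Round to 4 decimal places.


Using the shallow-water approximation:
C = sqrt(g * d) = sqrt(9.81 * 4.91)
C = sqrt(48.1671)
C = 6.9403 m/s

6.9403


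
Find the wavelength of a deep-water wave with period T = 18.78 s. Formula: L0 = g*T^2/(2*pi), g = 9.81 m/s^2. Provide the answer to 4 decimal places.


L0 = g * T^2 / (2 * pi)
L0 = 9.81 * 18.78^2 / (2 * pi)
L0 = 9.81 * 352.6884 / 6.28319
L0 = 3459.8732 / 6.28319
L0 = 550.6559 m

550.6559


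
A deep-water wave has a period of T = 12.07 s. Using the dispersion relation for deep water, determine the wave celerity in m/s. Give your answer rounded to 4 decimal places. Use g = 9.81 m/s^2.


We use the deep-water celerity formula:
C = g * T / (2 * pi)
C = 9.81 * 12.07 / (2 * 3.14159...)
C = 118.406700 / 6.283185
C = 18.8450 m/s

18.8450


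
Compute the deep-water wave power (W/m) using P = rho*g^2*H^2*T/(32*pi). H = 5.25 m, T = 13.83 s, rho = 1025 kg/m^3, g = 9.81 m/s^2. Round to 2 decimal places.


P = rho * g^2 * H^2 * T / (32 * pi)
P = 1025 * 9.81^2 * 5.25^2 * 13.83 / (32 * pi)
P = 1025 * 96.2361 * 27.5625 * 13.83 / 100.53096
P = 374026.88 W/m

374026.88


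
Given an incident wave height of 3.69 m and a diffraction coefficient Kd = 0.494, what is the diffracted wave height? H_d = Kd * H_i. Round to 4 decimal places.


H_d = Kd * H_i
H_d = 0.494 * 3.69
H_d = 1.8229 m

1.8229


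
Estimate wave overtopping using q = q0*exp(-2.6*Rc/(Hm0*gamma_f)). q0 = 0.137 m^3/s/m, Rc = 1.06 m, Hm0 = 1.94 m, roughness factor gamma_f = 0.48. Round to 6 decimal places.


q = q0 * exp(-2.6 * Rc / (Hm0 * gamma_f))
Exponent = -2.6 * 1.06 / (1.94 * 0.48)
= -2.6 * 1.06 / 0.9312
= -2.959622
exp(-2.959622) = 0.051839
q = 0.137 * 0.051839
q = 0.007102 m^3/s/m

0.007102


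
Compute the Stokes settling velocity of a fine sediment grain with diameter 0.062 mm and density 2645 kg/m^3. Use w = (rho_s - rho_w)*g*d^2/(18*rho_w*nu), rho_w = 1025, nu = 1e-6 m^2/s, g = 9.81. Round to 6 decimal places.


w = (rho_s - rho_w) * g * d^2 / (18 * rho_w * nu)
d = 0.062 mm = 0.000062 m
rho_s - rho_w = 2645 - 1025 = 1620
Numerator = 1620 * 9.81 * (0.000062)^2 = 0.000061089617
Denominator = 18 * 1025 * 1e-6 = 0.018450
w = 0.003311 m/s

0.003311


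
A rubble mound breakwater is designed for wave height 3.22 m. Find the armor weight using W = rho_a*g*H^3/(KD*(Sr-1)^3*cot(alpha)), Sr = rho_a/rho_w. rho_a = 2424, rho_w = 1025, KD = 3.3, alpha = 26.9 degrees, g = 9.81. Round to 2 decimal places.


Sr = rho_a / rho_w = 2424 / 1025 = 2.364878
(Sr - 1) = 1.364878
(Sr - 1)^3 = 2.542621
cot(26.9) = 1 / tan(26.9) = 1 / 0.507329 = 1.971108
Numerator = 2424 * 9.81 * 3.22^3 = 793906.2811
Denominator = 3.3 * 2.542621 * 1.971108 = 16.538870
W = 793906.2811 / 16.538870
W = 48002.45 N

48002.45


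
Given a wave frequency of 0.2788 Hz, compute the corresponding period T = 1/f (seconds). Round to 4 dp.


T = 1 / f
T = 1 / 0.2788
T = 3.5868 s

3.5868


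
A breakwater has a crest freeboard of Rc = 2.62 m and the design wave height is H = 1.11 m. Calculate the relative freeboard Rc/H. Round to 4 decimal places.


Relative freeboard = Rc / H
= 2.62 / 1.11
= 2.3604

2.3604


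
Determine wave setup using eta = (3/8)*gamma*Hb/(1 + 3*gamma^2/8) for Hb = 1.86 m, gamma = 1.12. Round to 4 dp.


eta = (3/8) * gamma * Hb / (1 + 3*gamma^2/8)
Numerator = (3/8) * 1.12 * 1.86 = 0.781200
Denominator = 1 + 3*1.12^2/8 = 1 + 0.470400 = 1.470400
eta = 0.781200 / 1.470400
eta = 0.5313 m

0.5313


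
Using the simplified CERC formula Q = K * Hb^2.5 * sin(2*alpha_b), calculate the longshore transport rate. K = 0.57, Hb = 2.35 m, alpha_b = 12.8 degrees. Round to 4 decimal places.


Q = K * Hb^2.5 * sin(2 * alpha_b)
Hb^2.5 = 2.35^2.5 = 8.465832
sin(2 * 12.8) = sin(25.6) = 0.432086
Q = 0.57 * 8.465832 * 0.432086
Q = 2.0850 m^3/s

2.0850


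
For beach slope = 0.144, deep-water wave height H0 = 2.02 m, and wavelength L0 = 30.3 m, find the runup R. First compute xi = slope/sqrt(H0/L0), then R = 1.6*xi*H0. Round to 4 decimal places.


xi = slope / sqrt(H0/L0)
H0/L0 = 2.02/30.3 = 0.066667
sqrt(0.066667) = 0.258199
xi = 0.144 / 0.258199 = 0.557710
R = 1.6 * xi * H0 = 1.6 * 0.557710 * 2.02
R = 1.8025 m

1.8025


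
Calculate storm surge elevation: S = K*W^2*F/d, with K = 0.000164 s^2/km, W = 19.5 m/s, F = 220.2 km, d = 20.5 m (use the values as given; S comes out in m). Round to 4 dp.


S = K * W^2 * F / d
W^2 = 19.5^2 = 380.25
S = 0.000164 * 380.25 * 220.2 / 20.5
Numerator = 0.000164 * 380.25 * 220.2 = 13.731892
S = 13.731892 / 20.5 = 0.6698 m

0.6698


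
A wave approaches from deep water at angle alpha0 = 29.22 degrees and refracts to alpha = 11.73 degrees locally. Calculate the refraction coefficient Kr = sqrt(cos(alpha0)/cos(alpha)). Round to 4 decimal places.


Kr = sqrt(cos(alpha0) / cos(alpha))
cos(29.22) = 0.872752
cos(11.73) = 0.979116
Kr = sqrt(0.872752 / 0.979116)
Kr = sqrt(0.891367)
Kr = 0.9441

0.9441


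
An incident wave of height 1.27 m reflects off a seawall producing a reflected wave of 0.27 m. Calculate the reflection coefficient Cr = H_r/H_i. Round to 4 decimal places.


Cr = H_r / H_i
Cr = 0.27 / 1.27
Cr = 0.2126

0.2126


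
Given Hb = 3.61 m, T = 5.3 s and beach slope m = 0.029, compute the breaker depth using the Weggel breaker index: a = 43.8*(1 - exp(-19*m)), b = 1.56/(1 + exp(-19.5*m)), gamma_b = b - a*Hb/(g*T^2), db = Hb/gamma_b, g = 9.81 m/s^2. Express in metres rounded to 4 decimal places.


a = 43.8 * (1 - exp(-19 * m))
exp(-19 * 0.029) = exp(-0.5510) = 0.576373
a = 43.8 * (1 - 0.576373) = 18.554856
b = 1.56 / (1 + exp(-19.5 * m))
exp(-19.5 * 0.029) = exp(-0.5655) = 0.568076
b = 1.56 / (1 + 0.568076) = 0.994850
Hb / (g * T^2) = 3.61 / (9.81 * 5.3^2) = 3.61 / 275.5629 = 0.01310046
gamma_b = b - a * Hb/(g*T^2) = 0.994850 - 18.554856 * 0.01310046 = 0.751773
db = Hb / gamma_b = 3.61 / 0.751773
db = 4.8020 m

4.8020


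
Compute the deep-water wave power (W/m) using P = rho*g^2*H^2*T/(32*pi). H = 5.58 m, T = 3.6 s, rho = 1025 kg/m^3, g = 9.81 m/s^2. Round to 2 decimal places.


P = rho * g^2 * H^2 * T / (32 * pi)
P = 1025 * 9.81^2 * 5.58^2 * 3.6 / (32 * pi)
P = 1025 * 96.2361 * 31.1364 * 3.6 / 100.53096
P = 109984.87 W/m

109984.87


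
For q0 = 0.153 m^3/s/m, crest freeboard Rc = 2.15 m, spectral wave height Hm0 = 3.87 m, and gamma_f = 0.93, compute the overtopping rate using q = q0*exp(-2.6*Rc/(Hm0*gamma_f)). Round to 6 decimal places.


q = q0 * exp(-2.6 * Rc / (Hm0 * gamma_f))
Exponent = -2.6 * 2.15 / (3.87 * 0.93)
= -2.6 * 2.15 / 3.5991
= -1.553166
exp(-1.553166) = 0.211577
q = 0.153 * 0.211577
q = 0.032371 m^3/s/m

0.032371


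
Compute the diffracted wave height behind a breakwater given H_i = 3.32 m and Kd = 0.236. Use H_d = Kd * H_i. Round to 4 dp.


H_d = Kd * H_i
H_d = 0.236 * 3.32
H_d = 0.7835 m

0.7835


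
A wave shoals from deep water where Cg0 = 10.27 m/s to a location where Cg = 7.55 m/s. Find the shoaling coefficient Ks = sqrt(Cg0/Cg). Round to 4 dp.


Ks = sqrt(Cg0 / Cg)
Ks = sqrt(10.27 / 7.55)
Ks = sqrt(1.3603)
Ks = 1.1663

1.1663


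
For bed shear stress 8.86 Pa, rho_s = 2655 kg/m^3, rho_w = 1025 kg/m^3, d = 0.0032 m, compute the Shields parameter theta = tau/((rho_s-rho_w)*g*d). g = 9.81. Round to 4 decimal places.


theta = tau / ((rho_s - rho_w) * g * d)
rho_s - rho_w = 2655 - 1025 = 1630
Denominator = 1630 * 9.81 * 0.0032 = 51.168960
theta = 8.86 / 51.168960
theta = 0.1732

0.1732


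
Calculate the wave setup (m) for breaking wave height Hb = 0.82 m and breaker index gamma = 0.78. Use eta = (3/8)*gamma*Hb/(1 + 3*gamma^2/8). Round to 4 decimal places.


eta = (3/8) * gamma * Hb / (1 + 3*gamma^2/8)
Numerator = (3/8) * 0.78 * 0.82 = 0.239850
Denominator = 1 + 3*0.78^2/8 = 1 + 0.228150 = 1.228150
eta = 0.239850 / 1.228150
eta = 0.1953 m

0.1953


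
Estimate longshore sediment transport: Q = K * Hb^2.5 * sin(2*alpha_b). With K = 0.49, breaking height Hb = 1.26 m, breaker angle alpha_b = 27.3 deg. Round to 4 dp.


Q = K * Hb^2.5 * sin(2 * alpha_b)
Hb^2.5 = 1.26^2.5 = 1.782077
sin(2 * 27.3) = sin(54.6) = 0.815128
Q = 0.49 * 1.782077 * 0.815128
Q = 0.7118 m^3/s

0.7118


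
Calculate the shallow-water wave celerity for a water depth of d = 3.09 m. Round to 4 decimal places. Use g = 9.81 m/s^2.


Using the shallow-water approximation:
C = sqrt(g * d) = sqrt(9.81 * 3.09)
C = sqrt(30.3129)
C = 5.5057 m/s

5.5057


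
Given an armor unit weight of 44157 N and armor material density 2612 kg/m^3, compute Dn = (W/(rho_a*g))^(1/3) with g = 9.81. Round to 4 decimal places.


V = W / (rho_a * g)
V = 44157 / (2612 * 9.81)
V = 44157 / 25623.72
V = 1.723286 m^3
Dn = V^(1/3) = 1.723286^(1/3)
Dn = 1.1989 m

1.1989


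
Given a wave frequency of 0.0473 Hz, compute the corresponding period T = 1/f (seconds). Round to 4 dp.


T = 1 / f
T = 1 / 0.0473
T = 21.1416 s

21.1416


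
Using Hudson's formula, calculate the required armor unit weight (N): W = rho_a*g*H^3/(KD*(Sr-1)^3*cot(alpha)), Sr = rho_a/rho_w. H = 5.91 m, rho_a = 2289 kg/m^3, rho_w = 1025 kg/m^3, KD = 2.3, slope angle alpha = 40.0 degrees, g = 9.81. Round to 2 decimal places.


Sr = rho_a / rho_w = 2289 / 1025 = 2.233171
(Sr - 1) = 1.233171
(Sr - 1)^3 = 1.875295
cot(40.0) = 1 / tan(40.0) = 1 / 0.839100 = 1.191754
Numerator = 2289 * 9.81 * 5.91^3 = 4635293.5476
Denominator = 2.3 * 1.875295 * 1.191754 = 5.140246
W = 4635293.5476 / 5.140246
W = 901764.87 N

901764.87


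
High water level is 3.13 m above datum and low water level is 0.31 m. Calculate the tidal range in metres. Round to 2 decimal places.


Tidal range = High water - Low water
Tidal range = 3.13 - (0.31)
Tidal range = 2.82 m

2.82


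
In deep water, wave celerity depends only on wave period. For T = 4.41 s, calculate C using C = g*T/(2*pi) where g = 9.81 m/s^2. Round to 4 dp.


We use the deep-water celerity formula:
C = g * T / (2 * pi)
C = 9.81 * 4.41 / (2 * 3.14159...)
C = 43.262100 / 6.283185
C = 6.8854 m/s

6.8854


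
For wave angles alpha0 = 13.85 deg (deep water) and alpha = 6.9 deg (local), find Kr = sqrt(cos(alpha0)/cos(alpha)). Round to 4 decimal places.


Kr = sqrt(cos(alpha0) / cos(alpha))
cos(13.85) = 0.970926
cos(6.9) = 0.992757
Kr = sqrt(0.970926 / 0.992757)
Kr = sqrt(0.978009)
Kr = 0.9889

0.9889


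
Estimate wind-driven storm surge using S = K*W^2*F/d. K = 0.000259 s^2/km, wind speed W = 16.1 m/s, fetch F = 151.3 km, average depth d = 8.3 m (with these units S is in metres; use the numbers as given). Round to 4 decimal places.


S = K * W^2 * F / d
W^2 = 16.1^2 = 259.21
S = 0.000259 * 259.21 * 151.3 / 8.3
Numerator = 0.000259 * 259.21 * 151.3 = 10.157585
S = 10.157585 / 8.3 = 1.2238 m

1.2238


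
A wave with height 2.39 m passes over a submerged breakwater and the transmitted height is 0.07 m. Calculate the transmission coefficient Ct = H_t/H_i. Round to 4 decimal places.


Ct = H_t / H_i
Ct = 0.07 / 2.39
Ct = 0.0293

0.0293


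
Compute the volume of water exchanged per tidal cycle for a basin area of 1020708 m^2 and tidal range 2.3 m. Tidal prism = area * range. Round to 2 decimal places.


Tidal prism = Area * Tidal range
P = 1020708 * 2.3
P = 2347628.40 m^3

2347628.40


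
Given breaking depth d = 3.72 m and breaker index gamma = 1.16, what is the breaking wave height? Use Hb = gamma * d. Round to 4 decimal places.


Hb = gamma * d
Hb = 1.16 * 3.72
Hb = 4.3152 m

4.3152


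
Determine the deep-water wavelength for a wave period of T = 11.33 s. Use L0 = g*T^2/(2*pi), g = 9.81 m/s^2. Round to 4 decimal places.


L0 = g * T^2 / (2 * pi)
L0 = 9.81 * 11.33^2 / (2 * pi)
L0 = 9.81 * 128.3689 / 6.28319
L0 = 1259.2989 / 6.28319
L0 = 200.4236 m

200.4236


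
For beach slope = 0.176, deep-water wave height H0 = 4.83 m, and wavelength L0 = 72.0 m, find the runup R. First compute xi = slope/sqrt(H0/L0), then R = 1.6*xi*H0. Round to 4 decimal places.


xi = slope / sqrt(H0/L0)
H0/L0 = 4.83/72.0 = 0.067083
sqrt(0.067083) = 0.259005
xi = 0.176 / 0.259005 = 0.679525
R = 1.6 * xi * H0 = 1.6 * 0.679525 * 4.83
R = 5.2514 m

5.2514


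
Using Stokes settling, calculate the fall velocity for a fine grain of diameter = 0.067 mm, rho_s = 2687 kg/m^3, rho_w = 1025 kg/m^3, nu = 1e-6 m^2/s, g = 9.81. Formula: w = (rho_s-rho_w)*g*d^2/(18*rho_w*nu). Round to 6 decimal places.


w = (rho_s - rho_w) * g * d^2 / (18 * rho_w * nu)
d = 0.067 mm = 0.000067 m
rho_s - rho_w = 2687 - 1025 = 1662
Numerator = 1662 * 9.81 * (0.000067)^2 = 0.000073189644
Denominator = 18 * 1025 * 1e-6 = 0.018450
w = 0.003967 m/s

0.003967


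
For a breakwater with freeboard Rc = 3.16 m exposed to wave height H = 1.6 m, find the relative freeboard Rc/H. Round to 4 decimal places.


Relative freeboard = Rc / H
= 3.16 / 1.6
= 1.9750

1.9750


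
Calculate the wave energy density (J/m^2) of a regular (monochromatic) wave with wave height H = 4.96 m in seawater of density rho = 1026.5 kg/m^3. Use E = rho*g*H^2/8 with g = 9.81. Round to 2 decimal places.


E = (1/8) * rho * g * H^2
E = (1/8) * 1026.5 * 9.81 * 4.96^2
E = 0.125 * 1026.5 * 9.81 * 24.6016
E = 30967.16 J/m^2

30967.16


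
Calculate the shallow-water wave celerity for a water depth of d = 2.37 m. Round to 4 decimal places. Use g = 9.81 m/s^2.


Using the shallow-water approximation:
C = sqrt(g * d) = sqrt(9.81 * 2.37)
C = sqrt(23.2497)
C = 4.8218 m/s

4.8218


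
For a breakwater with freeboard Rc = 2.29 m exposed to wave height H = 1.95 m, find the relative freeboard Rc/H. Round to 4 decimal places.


Relative freeboard = Rc / H
= 2.29 / 1.95
= 1.1744

1.1744


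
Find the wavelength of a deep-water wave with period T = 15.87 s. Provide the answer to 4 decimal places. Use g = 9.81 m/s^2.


L0 = g * T^2 / (2 * pi)
L0 = 9.81 * 15.87^2 / (2 * pi)
L0 = 9.81 * 251.8569 / 6.28319
L0 = 2470.7162 / 6.28319
L0 = 393.2267 m

393.2267


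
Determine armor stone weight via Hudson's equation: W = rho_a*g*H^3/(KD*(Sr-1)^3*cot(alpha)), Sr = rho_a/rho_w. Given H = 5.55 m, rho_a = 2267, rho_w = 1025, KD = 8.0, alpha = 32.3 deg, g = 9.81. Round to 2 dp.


Sr = rho_a / rho_w = 2267 / 1025 = 2.211707
(Sr - 1) = 1.211707
(Sr - 1)^3 = 1.779071
cot(32.3) = 1 / tan(32.3) = 1 / 0.632174 = 1.581844
Numerator = 2267 * 9.81 * 5.55^3 = 3801889.3837
Denominator = 8.0 * 1.779071 * 1.581844 = 22.513692
W = 3801889.3837 / 22.513692
W = 168870.10 N

168870.10


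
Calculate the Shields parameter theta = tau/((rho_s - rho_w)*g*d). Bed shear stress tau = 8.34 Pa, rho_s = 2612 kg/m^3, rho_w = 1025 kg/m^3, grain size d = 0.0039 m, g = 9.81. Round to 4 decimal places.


theta = tau / ((rho_s - rho_w) * g * d)
rho_s - rho_w = 2612 - 1025 = 1587
Denominator = 1587 * 9.81 * 0.0039 = 60.717033
theta = 8.34 / 60.717033
theta = 0.1374

0.1374


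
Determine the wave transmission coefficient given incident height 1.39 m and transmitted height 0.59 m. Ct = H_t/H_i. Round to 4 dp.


Ct = H_t / H_i
Ct = 0.59 / 1.39
Ct = 0.4245

0.4245


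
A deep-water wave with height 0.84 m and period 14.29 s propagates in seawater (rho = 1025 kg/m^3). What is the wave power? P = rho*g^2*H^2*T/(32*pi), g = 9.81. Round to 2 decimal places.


P = rho * g^2 * H^2 * T / (32 * pi)
P = 1025 * 9.81^2 * 0.84^2 * 14.29 / (32 * pi)
P = 1025 * 96.2361 * 0.7056 * 14.29 / 100.53096
P = 9893.57 W/m

9893.57


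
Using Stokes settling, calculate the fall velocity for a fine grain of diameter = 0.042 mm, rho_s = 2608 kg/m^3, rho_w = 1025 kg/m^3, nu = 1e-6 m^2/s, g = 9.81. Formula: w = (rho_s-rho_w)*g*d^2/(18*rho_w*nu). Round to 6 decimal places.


w = (rho_s - rho_w) * g * d^2 / (18 * rho_w * nu)
d = 0.042 mm = 0.000042 m
rho_s - rho_w = 2608 - 1025 = 1583
Numerator = 1583 * 9.81 * (0.000042)^2 = 0.000027393562
Denominator = 18 * 1025 * 1e-6 = 0.018450
w = 0.001485 m/s

0.001485


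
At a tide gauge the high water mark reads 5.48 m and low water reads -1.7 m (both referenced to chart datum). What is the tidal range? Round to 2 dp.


Tidal range = High water - Low water
Tidal range = 5.48 - (-1.7)
Tidal range = 7.18 m

7.18


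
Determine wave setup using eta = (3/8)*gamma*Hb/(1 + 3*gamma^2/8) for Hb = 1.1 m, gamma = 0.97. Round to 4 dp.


eta = (3/8) * gamma * Hb / (1 + 3*gamma^2/8)
Numerator = (3/8) * 0.97 * 1.1 = 0.400125
Denominator = 1 + 3*0.97^2/8 = 1 + 0.352838 = 1.352838
eta = 0.400125 / 1.352838
eta = 0.2958 m

0.2958


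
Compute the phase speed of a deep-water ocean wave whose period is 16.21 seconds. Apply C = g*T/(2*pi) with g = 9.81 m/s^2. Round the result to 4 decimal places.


We use the deep-water celerity formula:
C = g * T / (2 * pi)
C = 9.81 * 16.21 / (2 * 3.14159...)
C = 159.020100 / 6.283185
C = 25.3088 m/s

25.3088


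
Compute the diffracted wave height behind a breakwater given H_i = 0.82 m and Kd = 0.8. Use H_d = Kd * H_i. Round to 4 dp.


H_d = Kd * H_i
H_d = 0.8 * 0.82
H_d = 0.6560 m

0.6560


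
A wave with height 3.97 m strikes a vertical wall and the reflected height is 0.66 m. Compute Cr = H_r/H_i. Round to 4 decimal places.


Cr = H_r / H_i
Cr = 0.66 / 3.97
Cr = 0.1662

0.1662


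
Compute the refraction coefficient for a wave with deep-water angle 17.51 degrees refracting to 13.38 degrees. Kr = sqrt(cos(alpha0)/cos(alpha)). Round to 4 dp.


Kr = sqrt(cos(alpha0) / cos(alpha))
cos(17.51) = 0.953664
cos(13.38) = 0.972857
Kr = sqrt(0.953664 / 0.972857)
Kr = sqrt(0.980272)
Kr = 0.9901

0.9901


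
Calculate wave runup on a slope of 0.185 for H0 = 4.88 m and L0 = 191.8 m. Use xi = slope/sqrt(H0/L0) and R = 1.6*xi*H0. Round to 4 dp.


xi = slope / sqrt(H0/L0)
H0/L0 = 4.88/191.8 = 0.025443
sqrt(0.025443) = 0.159509
xi = 0.185 / 0.159509 = 1.159808
R = 1.6 * xi * H0 = 1.6 * 1.159808 * 4.88
R = 9.0558 m

9.0558


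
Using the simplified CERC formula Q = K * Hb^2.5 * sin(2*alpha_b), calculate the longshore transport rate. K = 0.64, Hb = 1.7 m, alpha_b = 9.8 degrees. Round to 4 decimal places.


Q = K * Hb^2.5 * sin(2 * alpha_b)
Hb^2.5 = 1.7^2.5 = 3.768099
sin(2 * 9.8) = sin(19.6) = 0.335452
Q = 0.64 * 3.768099 * 0.335452
Q = 0.8090 m^3/s

0.8090


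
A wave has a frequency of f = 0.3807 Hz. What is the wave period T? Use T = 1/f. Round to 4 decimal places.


T = 1 / f
T = 1 / 0.3807
T = 2.6267 s

2.6267


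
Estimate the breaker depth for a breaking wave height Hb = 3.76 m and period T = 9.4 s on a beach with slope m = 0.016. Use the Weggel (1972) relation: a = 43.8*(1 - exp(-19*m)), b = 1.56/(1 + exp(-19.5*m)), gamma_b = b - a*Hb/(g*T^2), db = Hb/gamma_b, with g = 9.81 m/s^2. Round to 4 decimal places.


a = 43.8 * (1 - exp(-19 * m))
exp(-19 * 0.016) = exp(-0.3040) = 0.737861
a = 43.8 * (1 - 0.737861) = 11.481694
b = 1.56 / (1 + exp(-19.5 * m))
exp(-19.5 * 0.016) = exp(-0.3120) = 0.731982
b = 1.56 / (1 + 0.731982) = 0.900702
Hb / (g * T^2) = 3.76 / (9.81 * 9.4^2) = 3.76 / 866.8116 = 0.00433774
gamma_b = b - a * Hb/(g*T^2) = 0.900702 - 11.481694 * 0.00433774 = 0.850898
db = Hb / gamma_b = 3.76 / 0.850898
db = 4.4189 m

4.4189


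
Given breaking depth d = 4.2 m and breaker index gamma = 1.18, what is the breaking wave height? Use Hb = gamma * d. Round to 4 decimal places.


Hb = gamma * d
Hb = 1.18 * 4.2
Hb = 4.9560 m

4.9560


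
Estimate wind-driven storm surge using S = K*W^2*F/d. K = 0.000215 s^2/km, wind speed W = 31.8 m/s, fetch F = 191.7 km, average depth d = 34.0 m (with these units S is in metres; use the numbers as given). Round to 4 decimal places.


S = K * W^2 * F / d
W^2 = 31.8^2 = 1011.24
S = 0.000215 * 1011.24 * 191.7 / 34.0
Numerator = 0.000215 * 1011.24 * 191.7 = 41.678762
S = 41.678762 / 34.0 = 1.2258 m

1.2258


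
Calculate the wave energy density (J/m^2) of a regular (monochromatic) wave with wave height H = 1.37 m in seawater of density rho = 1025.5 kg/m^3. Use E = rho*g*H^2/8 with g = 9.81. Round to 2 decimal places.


E = (1/8) * rho * g * H^2
E = (1/8) * 1025.5 * 9.81 * 1.37^2
E = 0.125 * 1025.5 * 9.81 * 1.8769
E = 2360.24 J/m^2

2360.24


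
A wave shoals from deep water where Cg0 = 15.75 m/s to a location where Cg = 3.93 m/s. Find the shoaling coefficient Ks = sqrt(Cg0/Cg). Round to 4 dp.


Ks = sqrt(Cg0 / Cg)
Ks = sqrt(15.75 / 3.93)
Ks = sqrt(4.0076)
Ks = 2.0019

2.0019


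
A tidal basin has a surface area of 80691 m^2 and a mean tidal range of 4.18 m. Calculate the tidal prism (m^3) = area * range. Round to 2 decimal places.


Tidal prism = Area * Tidal range
P = 80691 * 4.18
P = 337288.38 m^3

337288.38


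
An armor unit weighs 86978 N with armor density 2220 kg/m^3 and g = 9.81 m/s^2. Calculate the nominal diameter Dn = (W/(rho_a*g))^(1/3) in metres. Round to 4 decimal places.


V = W / (rho_a * g)
V = 86978 / (2220 * 9.81)
V = 86978 / 21778.20
V = 3.993810 m^3
Dn = V^(1/3) = 3.993810^(1/3)
Dn = 1.5866 m

1.5866
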